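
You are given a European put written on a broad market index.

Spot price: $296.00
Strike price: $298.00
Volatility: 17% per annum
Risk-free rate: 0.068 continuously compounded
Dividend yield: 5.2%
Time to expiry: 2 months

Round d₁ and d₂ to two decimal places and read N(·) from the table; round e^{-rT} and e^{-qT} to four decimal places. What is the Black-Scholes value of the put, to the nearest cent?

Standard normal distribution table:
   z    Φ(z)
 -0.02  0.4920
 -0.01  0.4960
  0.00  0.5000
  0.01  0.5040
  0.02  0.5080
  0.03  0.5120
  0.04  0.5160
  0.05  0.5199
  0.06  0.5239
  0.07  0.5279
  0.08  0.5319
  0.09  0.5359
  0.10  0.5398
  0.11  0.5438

$8.82

σ√T = 0.17·√0.1667 = 0.0694
d₁ = [ln(296/298) + (0.068 − 0.052 + 0.17²/2)·0.1667] / 0.0694 = [-0.0067 + 0.0051] / 0.0694 = -0.0239 ⇒ -0.02
d₂ = d₁ − σ√T = -0.0239 − 0.0694 = -0.0933 ⇒ -0.09
e^(−qT) = e^(−0.052·0.1667) = 0.9914;  e^(−rT) = e^(−0.068·0.1667) = 0.9887
N(−d₂) = N(0.09) = 0.5359;  N(−d₁) = N(0.02) = 0.5080
P = 298·0.9887·0.5359 − 296·0.9914·0.5080 = 157.8936 − 149.0748 = 8.8188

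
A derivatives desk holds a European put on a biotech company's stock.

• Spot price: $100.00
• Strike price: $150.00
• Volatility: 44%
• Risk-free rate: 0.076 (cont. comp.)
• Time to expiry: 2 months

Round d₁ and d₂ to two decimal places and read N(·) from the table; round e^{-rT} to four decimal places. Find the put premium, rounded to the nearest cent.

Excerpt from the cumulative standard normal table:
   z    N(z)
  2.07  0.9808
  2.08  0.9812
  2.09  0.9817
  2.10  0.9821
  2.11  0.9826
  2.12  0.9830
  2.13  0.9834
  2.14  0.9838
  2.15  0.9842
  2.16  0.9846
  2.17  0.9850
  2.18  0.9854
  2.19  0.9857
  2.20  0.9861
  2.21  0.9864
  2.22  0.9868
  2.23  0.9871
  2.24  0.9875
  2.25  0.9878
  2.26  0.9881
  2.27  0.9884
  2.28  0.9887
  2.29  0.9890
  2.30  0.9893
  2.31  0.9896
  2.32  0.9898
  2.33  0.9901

$48.23

σ√T = 0.44·√0.1667 = 0.1796
d₁ = [ln(100/150) + (0.076 + 0.44²/2)·0.1667] / 0.1796 = [-0.4055 + 0.0288] / 0.1796 = -2.0969 → -2.10
d₂ = d₁ − σ√T = -2.0969 − 0.1796 = -2.2765 → -2.28
e^(−rT) = e^(−0.076·0.1667) = 0.9874
P = 150·0.9874·N(2.28) − 100·N(2.10) = 150·0.9874·0.9887 − 100·0.9821 = 146.4364 − 98.2100 = 48.2264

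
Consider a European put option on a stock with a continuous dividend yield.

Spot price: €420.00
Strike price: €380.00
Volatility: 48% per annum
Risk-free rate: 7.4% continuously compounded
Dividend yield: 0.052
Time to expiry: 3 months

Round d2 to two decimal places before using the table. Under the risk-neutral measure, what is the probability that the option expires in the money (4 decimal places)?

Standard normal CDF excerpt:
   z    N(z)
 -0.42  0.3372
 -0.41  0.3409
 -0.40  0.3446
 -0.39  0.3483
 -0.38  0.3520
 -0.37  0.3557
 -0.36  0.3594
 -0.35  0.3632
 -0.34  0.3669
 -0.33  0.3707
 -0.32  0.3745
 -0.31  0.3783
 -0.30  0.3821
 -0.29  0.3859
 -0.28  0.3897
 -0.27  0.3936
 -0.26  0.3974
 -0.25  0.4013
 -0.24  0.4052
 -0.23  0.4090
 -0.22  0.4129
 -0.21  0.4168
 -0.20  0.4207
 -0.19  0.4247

0.3745

σ√T = 0.48 × 0.5000 = 0.2400
ln(S/K) + (r − q + σ²/2)T = ln(420/380) + (0.074 − 0.052 + 0.48²/2)·0.25 = 0.1001 + 0.0343 = 0.1344
d₁ = 0.1344 / 0.2400 = 0.5599 which rounds to 0.56
d₂ = d₁ − σ√T = 0.5599 − 0.2400 = 0.3199 which rounds to 0.32
Risk-neutral Pr[S_T < K] = N(−d₂) = N(-0.32) = 0.3745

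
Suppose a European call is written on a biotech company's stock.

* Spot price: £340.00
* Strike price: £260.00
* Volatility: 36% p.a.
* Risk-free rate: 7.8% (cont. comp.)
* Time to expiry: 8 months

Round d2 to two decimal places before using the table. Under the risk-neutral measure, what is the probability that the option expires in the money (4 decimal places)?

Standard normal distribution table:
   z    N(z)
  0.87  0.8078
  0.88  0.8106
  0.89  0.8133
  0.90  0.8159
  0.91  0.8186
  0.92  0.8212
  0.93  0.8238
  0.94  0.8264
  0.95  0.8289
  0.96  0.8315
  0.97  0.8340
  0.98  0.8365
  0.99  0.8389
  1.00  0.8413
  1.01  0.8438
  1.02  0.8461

T = 0.6667;  σ√T = 0.2939
d₁ = [ln(340/260) + (0.078 + 0.36²/2)·0.6667] / 0.2939 = [0.2683 + 0.0952] / 0.2939 = 1.2365 which rounds to 1.24
d₂ = d₁ − σ√T = 1.2365 − 0.2939 = 0.9426 which rounds to 0.94
Pr(exercise) under Q = N(d₂) = 0.8264

0.8264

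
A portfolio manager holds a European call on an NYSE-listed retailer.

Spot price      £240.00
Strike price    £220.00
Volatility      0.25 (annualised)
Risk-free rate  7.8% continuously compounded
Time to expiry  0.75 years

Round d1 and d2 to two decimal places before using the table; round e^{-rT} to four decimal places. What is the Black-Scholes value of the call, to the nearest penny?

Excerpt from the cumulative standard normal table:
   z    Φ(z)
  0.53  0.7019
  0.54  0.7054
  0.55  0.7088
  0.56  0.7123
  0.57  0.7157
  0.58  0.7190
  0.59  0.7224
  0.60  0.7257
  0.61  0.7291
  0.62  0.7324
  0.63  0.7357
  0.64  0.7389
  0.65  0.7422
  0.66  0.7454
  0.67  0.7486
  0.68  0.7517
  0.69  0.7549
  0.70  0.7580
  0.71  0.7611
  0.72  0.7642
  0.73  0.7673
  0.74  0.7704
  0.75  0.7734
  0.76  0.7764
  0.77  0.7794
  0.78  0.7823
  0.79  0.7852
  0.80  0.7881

£39.95

σ√T = 0.25 × 0.8660 = 0.2165
d₁ = [ln(240/220) + (0.078 + 0.25²/2)·0.75] / 0.2165 = [0.0870 + 0.0819] / 0.2165 = 0.7803 ≈ 0.78
d₂ = d₁ − σ√T = 0.7803 − 0.2165 = 0.5638 ≈ 0.56
exp(−rT) = exp(−0.078·0.75) = 0.9432
N(d₁) = N(0.78) = 0.7823;  N(d₂) = N(0.56) = 0.7123
C = 240·0.7823 − 220·0.9432·0.7123 = 187.7520 − 147.8051 = 39.9469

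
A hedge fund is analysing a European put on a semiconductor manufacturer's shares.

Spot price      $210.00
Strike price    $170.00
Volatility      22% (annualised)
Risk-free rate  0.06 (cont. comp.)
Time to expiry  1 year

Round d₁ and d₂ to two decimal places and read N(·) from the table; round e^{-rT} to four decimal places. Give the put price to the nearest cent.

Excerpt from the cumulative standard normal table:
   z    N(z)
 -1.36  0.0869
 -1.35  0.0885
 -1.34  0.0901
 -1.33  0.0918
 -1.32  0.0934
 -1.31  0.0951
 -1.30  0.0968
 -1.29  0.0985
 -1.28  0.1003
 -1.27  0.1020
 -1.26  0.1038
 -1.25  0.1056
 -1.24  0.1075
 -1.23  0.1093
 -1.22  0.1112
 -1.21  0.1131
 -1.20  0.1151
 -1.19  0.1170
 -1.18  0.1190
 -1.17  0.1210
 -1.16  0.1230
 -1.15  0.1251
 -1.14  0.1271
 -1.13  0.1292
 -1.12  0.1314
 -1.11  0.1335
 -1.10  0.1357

$2.12

T = 1;  σ√T = 0.2200
d₁ = [ln(210/170) + (0.06 + 0.22²/2)·1] / 0.2200 = [0.2113 + 0.0842] / 0.2200 = 1.3432 ≈ 1.34
d₂ = d₁ − σ√T = 1.3432 − 0.2200 = 1.1232 ≈ 1.12
exp(−rT) = exp(−0.06·1) = 0.9418
N(−d₂) = N(-1.12) = 0.1314;  N(−d₁) = N(-1.34) = 0.0901
P = 170·0.9418·0.1314 − 210·0.0901 = 21.0379 − 18.9210 = 2.1169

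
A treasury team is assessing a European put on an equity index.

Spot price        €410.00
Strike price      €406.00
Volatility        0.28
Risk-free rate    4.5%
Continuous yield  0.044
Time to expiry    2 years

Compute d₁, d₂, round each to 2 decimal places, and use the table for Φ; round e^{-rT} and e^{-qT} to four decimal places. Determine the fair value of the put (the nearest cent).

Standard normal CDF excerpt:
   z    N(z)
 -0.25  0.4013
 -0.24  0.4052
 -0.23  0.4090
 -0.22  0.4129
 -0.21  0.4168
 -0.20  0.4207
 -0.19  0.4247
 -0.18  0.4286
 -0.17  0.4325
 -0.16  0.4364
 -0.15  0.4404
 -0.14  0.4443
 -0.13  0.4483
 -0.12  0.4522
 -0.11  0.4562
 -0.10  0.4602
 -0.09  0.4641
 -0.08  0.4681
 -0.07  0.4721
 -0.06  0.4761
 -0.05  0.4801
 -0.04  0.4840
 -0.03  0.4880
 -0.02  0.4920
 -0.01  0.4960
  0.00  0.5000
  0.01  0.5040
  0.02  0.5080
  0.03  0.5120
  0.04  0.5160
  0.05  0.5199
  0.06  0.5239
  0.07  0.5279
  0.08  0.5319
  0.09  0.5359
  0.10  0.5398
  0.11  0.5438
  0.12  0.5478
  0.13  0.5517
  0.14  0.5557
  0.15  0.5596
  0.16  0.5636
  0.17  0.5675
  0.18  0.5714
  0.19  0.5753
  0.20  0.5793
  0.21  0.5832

σ√T = 0.28·√2 = 0.3960
ln(S/K) + (r − q + σ²/2)T = ln(410/406) + (0.045 − 0.044 + 0.28²/2)·2 = 0.0098 + 0.0804 = 0.0902
d₁ = 0.0902 / 0.3960 = 0.2278 → 0.23
d₂ = d₁ − σ√T = 0.2278 − 0.3960 = -0.1682 → -0.17
e^(−qT) = e^(−0.044·2) = 0.9158;  e^(−rT) = e^(−0.045·2) = 0.9139
N(−d₂) = N(0.17) = 0.5675;  N(−d₁) = N(-0.23) = 0.4090
P = 406·0.9139·0.5675 − 410·0.9158·0.4090 = 210.5671 − 153.5705 = 56.9966

€57.00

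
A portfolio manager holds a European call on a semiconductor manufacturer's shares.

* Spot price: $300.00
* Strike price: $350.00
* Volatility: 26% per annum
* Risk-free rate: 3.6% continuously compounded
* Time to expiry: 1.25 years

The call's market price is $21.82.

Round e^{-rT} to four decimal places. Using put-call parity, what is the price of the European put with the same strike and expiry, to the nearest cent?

exp(−rT) = exp(−0.036·1.25) = 0.9560
Put-call parity: C − P = S − K·e^(−rT) = 300 − 350·0.9560 = 300 − 334.6000 = -34.6000
P = C − (C − P) = 21.82 − (-34.6000) = 56.4200

$56.42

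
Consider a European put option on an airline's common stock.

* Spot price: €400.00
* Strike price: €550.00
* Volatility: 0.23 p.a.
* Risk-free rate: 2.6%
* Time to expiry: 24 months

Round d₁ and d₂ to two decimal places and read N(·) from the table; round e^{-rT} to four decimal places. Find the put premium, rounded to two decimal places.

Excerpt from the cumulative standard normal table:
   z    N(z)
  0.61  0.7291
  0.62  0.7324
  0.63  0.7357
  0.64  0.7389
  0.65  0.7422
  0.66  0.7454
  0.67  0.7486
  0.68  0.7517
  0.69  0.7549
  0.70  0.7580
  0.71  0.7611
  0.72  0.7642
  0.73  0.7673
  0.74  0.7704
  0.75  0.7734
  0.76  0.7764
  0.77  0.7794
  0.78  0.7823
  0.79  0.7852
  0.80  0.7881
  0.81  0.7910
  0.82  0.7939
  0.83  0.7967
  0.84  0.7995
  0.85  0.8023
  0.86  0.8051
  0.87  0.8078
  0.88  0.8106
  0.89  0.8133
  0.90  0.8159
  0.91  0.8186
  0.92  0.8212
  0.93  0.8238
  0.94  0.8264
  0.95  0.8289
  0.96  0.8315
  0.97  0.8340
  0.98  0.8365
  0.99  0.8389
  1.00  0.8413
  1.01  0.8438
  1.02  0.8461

σ√T = 0.23 × 1.4142 = 0.3253
d₁ = [ln(400/550) + (0.026 + 0.23²/2)·2] / 0.3253 = [-0.3185 + 0.1049] / 0.3253 = -0.6565 ⇒ -0.66
d₂ = d₁ − σ√T = -0.6565 − 0.3253 = -0.9818 ⇒ -0.98
exp(−rT) = exp(−0.026·2) = 0.9493
N(−d₂) = N(0.98) = 0.8365;  N(−d₁) = N(0.66) = 0.7454
P = 550·0.9493·0.8365 − 400·0.7454 = 436.7492 − 298.1600 = 138.5892

€138.59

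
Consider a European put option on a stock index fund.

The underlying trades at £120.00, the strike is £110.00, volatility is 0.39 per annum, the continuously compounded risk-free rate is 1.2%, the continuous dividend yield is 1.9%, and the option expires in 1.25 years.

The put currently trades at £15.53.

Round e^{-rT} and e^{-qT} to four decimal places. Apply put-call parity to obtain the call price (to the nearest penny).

£24.35

e^(−qT) = e^(−0.019·1.25) = 0.9765;  e^(−rT) = e^(−0.012·1.25) = 0.9851
Put-call parity: C − P = S·e^(−qT) − K·e^(−rT) = 120·0.9765 − 110·0.9851 = 117.1800 − 108.3610 = 8.8190
C = P + (C − P) = 15.53 + (8.8190) = 24.3490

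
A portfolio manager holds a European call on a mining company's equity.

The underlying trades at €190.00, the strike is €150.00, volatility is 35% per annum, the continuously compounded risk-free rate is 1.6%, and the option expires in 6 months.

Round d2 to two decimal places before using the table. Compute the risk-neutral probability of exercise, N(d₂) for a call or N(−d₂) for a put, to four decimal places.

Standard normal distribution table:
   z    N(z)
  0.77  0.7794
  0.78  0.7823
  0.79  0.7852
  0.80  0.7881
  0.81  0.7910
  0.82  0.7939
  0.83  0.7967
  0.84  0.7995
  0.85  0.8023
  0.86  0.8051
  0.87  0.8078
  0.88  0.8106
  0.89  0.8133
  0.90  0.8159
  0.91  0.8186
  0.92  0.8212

0.8051

T = 0.5;  σ√T = 0.2475
ln(S/K) + (r + σ²/2)T = ln(190/150) + (0.016 + 0.35²/2)·0.5 = 0.2364 + 0.0386 = 0.2750
d₁ = 0.2750 / 0.2475 = 1.1112 ⇒ 1.11
d₂ = d₁ − σ√T = 1.1112 − 0.2475 = 0.8637 ⇒ 0.86
Risk-neutral Pr[S_T > K] = N(d₂) = N(0.86) = 0.8051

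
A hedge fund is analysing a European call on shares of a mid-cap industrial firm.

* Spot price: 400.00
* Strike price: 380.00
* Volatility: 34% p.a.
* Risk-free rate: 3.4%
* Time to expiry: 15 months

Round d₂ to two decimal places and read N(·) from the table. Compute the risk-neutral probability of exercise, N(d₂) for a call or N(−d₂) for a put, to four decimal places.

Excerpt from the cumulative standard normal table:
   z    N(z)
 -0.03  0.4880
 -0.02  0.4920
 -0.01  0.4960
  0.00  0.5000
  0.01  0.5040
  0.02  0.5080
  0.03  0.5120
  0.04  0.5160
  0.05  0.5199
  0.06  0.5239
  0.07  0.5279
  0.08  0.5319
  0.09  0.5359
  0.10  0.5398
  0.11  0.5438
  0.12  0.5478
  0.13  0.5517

σ√T = 0.34 × 1.1180 = 0.3801
d₁ = [ln(400/380) + (0.034 + 0.34²/2)·1.25] / 0.3801 = [0.0513 + 0.1148] / 0.3801 = 0.4368 → 0.44
d₂ = d₁ − σ√T = 0.4368 − 0.3801 = 0.0567 → 0.06
Pr(exercise) under Q = N(d₂) = 0.5239

0.5239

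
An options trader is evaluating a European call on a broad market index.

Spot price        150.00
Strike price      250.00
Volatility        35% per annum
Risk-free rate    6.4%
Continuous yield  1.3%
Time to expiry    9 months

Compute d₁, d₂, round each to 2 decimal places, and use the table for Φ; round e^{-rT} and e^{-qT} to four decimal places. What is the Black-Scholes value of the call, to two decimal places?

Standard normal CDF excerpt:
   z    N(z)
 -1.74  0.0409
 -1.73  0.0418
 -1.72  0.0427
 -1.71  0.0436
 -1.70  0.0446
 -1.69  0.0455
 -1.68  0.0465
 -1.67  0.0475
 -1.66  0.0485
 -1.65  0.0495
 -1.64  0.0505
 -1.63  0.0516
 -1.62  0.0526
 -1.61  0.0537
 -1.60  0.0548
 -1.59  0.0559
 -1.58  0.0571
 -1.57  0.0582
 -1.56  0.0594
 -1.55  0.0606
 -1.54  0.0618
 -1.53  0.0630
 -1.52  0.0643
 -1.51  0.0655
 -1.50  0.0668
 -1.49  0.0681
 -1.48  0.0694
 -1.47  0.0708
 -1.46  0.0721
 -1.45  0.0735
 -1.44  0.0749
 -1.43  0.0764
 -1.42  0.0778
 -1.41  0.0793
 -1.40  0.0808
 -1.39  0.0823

1.39

T = 0.75;  σ√T = 0.3031
ln(S/K) + (r − q + σ²/2)T = ln(150/250) + (0.064 − 0.013 + 0.35²/2)·0.75 = -0.5108 + 0.0842 = -0.4266
d₁ = -0.4266 / 0.3031 = -1.4075 which rounds to -1.41
d₂ = d₁ − σ√T = -1.4075 − 0.3031 = -1.7106 which rounds to -1.71
e^(−qT) = e^(−0.013·0.75) = 0.9903;  e^(−rT) = e^(−0.064·0.75) = 0.9531
N(d₁) = N(-1.41) = 0.0793;  N(d₂) = N(-1.71) = 0.0436
C = 150·0.9903·0.0793 − 250·0.9531·0.0436 = 11.7796 − 10.3888 = 1.3908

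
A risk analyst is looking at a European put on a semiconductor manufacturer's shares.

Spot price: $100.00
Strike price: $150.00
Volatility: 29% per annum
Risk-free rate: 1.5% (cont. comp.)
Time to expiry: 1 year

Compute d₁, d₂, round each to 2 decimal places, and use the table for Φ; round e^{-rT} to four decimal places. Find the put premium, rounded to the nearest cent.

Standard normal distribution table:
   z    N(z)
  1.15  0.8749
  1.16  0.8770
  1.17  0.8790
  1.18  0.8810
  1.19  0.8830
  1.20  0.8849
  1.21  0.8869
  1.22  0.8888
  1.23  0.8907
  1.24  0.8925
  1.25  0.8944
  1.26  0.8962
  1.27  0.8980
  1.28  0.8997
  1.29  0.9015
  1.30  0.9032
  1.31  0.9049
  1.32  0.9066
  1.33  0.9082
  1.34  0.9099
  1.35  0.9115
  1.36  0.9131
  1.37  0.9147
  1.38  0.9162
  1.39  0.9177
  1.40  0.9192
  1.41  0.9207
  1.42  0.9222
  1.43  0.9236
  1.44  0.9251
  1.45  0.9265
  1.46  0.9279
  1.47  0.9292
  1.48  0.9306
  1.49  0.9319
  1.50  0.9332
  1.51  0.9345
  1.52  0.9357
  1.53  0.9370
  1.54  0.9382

$49.21

σ√T = 0.29·√1 = 0.2900
ln(S/K) + (r + σ²/2)T = ln(100/150) + (0.015 + 0.29²/2)·1 = -0.4055 + 0.0570 = -0.3484
d₁ = -0.3484 / 0.2900 = -1.2014 → -1.20
d₂ = d₁ − σ√T = -1.2014 − 0.2900 = -1.4914 → -1.49
exp(−rT) = exp(−0.015·1) = 0.9851
N(−d₂) = N(1.49) = 0.9319;  N(−d₁) = N(1.20) = 0.8849
P = 150·0.9851·0.9319 − 100·0.8849 = 137.7022 − 88.4900 = 49.2122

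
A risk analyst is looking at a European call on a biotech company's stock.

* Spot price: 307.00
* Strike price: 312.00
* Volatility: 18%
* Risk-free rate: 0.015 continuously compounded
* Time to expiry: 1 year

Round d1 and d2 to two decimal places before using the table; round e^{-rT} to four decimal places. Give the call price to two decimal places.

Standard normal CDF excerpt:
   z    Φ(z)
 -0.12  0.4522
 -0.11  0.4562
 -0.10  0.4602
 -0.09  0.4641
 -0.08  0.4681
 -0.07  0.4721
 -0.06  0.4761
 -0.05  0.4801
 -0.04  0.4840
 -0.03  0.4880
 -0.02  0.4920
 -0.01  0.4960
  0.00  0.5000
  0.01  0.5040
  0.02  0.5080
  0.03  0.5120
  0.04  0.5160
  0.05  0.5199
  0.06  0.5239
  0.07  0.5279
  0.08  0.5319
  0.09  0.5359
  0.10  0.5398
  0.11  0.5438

σ√T = 0.18 × 1.0000 = 0.1800
d₁ = [ln(307/312) + (0.015 + ½·0.18²)·1] / (σ√T) = (-0.0162 + 0.0312) / 0.1800 = 0.0836 → 0.08
d₂ = 0.0836 − 0.1800 = -0.0964 → -0.10
e^(−rT) = e^(−0.015·1) = 0.9851
C = 307·N(0.08) − 312·0.9851·N(-0.10) = 307·0.5319 − 312·0.9851·0.4602 = 163.2933 − 141.4430 = 21.8503

21.85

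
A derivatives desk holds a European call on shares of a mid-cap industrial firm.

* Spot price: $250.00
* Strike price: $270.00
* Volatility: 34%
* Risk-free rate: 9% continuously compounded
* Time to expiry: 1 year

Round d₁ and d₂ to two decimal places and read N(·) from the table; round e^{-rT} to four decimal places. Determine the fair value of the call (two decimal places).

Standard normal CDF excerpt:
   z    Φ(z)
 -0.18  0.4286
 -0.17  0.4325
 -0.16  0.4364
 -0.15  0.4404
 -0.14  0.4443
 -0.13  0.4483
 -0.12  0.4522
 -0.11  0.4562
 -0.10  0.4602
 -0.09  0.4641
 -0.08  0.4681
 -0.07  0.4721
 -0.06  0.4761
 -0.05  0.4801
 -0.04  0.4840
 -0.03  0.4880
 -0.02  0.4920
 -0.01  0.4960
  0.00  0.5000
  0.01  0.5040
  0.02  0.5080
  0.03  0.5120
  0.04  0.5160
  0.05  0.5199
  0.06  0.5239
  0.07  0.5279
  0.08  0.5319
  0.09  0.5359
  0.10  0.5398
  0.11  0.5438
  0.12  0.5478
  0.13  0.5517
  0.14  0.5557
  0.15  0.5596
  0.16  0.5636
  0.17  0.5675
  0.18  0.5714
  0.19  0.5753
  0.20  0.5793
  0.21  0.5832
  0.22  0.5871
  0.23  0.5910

T = 1;  σ√T = 0.3400
ln(S/K) + (r + σ²/2)T = ln(250/270) + (0.09 + 0.34²/2)·1 = -0.0770 + 0.1478 = 0.0708
d₁ = 0.0708 / 0.3400 = 0.2083 ⇒ 0.21
d₂ = d₁ − σ√T = 0.2083 − 0.3400 = -0.1317 ⇒ -0.13
exp(−rT) = exp(−0.09·1) = 0.9139
C = 250·N(0.21) − 270·0.9139·N(-0.13) = 250·0.5832 − 270·0.9139·0.4483 = 145.8000 − 110.6194 = 35.1806

$35.18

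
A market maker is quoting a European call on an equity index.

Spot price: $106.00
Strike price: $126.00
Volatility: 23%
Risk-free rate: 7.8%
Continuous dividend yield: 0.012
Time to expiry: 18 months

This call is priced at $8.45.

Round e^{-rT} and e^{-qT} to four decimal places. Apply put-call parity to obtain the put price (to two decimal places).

$16.43

exp(−qT) = exp(−0.012·1.5) = 0.9822;  exp(−rT) = exp(−0.078·1.5) = 0.8896
Put-call parity: C − P = S·e^(−qT) − K·e^(−rT) = 106·0.9822 − 126·0.8896 = 104.1132 − 112.0896 = -7.9764
P = C − (C − P) = 8.45 − (-7.9764) = 16.4264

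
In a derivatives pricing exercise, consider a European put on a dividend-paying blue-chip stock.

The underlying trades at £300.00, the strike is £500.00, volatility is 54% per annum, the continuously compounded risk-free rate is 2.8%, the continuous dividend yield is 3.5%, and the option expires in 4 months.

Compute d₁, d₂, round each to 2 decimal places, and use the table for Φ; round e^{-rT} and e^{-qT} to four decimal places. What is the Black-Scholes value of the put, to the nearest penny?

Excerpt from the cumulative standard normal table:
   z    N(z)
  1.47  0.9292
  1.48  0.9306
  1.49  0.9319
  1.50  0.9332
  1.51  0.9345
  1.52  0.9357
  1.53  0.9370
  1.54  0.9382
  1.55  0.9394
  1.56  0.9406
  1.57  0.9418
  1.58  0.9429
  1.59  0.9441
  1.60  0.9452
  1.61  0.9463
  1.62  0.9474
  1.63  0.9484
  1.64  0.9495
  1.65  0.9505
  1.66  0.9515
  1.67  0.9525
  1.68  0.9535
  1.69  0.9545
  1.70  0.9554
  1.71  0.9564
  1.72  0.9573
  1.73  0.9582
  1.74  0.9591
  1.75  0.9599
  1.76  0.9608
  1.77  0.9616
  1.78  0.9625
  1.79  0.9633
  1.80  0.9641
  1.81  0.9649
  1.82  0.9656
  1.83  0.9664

T = 0.3333;  σ√T = 0.3118
d₁ = [ln(300/500) + (0.028 − 0.035 + 0.54²/2)·0.3333] / 0.3118 = [-0.5108 + 0.0463] / 0.3118 = -1.4901 ⇒ -1.49
d₂ = d₁ − σ√T = -1.4901 − 0.3118 = -1.8018 ⇒ -1.80
e^(−qT) = e^(−0.035·0.3333) = 0.9884;  e^(−rT) = e^(−0.028·0.3333) = 0.9907
N(−d₂) = N(1.80) = 0.9641;  N(−d₁) = N(1.49) = 0.9319
P = 500·0.9907·0.9641 − 300·0.9884·0.9319 = 477.5669 − 276.3270 = 201.2399

£201.24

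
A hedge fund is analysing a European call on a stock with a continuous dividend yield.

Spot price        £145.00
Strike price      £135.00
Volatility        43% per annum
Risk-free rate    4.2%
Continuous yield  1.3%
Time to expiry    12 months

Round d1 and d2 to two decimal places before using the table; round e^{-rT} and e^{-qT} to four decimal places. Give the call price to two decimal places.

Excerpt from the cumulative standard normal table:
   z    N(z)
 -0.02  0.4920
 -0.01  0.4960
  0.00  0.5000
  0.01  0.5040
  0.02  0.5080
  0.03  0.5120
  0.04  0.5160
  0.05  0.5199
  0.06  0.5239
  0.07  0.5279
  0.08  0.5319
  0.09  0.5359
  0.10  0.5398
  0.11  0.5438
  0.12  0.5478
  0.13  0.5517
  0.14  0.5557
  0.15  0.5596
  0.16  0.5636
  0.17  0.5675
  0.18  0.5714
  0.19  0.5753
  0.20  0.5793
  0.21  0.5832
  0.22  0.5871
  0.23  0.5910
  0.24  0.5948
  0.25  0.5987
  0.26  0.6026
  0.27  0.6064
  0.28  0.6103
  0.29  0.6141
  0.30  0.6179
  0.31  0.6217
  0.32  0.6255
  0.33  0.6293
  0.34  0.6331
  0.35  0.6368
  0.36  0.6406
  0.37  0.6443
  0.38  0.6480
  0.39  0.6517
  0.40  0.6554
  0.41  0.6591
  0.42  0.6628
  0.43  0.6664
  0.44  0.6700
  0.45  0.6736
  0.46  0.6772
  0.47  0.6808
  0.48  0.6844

T = 1;  σ√T = 0.4300
d₁ = [ln(145/135) + (0.042 − 0.013 + ½·0.43²)·1] / (σ√T) = (0.0715 + 0.1215) / 0.4300 = 0.4486 ⇒ 0.45
d₂ = 0.4486 − 0.4300 = 0.0186 ⇒ 0.02
e^(−qT) = e^(−0.013·1) = 0.9871;  e^(−rT) = e^(−0.042·1) = 0.9589
C = 145·0.9871·N(0.45) − 135·0.9589·N(0.02) = 145·0.9871·0.6736 − 135·0.9589·0.5080 = 96.4120 − 65.7614 = 30.6507

£30.65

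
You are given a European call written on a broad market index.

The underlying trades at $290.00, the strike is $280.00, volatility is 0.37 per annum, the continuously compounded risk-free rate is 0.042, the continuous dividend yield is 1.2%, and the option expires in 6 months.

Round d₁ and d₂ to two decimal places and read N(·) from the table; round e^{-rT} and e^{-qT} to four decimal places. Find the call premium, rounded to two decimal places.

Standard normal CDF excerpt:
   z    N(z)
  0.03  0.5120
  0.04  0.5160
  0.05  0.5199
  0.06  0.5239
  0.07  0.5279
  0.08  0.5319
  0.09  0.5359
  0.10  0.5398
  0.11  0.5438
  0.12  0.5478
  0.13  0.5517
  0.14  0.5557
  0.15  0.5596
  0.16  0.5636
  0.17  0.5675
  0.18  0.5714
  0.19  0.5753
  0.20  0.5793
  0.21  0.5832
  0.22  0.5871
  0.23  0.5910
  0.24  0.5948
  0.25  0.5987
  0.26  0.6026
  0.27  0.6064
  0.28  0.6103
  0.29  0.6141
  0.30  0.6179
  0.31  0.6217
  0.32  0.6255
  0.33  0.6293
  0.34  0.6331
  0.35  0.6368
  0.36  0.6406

T = 0.5;  σ√T = 0.2616
d₁ = [ln(290/280) + (0.042 − 0.012 + ½·0.37²)·0.5] / (σ√T) = (0.0351 + 0.0492) / 0.2616 = 0.3223 ≈ 0.32
d₂ = 0.3223 − 0.2616 = 0.0606 ≈ 0.06
exp(−qT) = exp(−0.012·0.5) = 0.9940;  exp(−rT) = exp(−0.042·0.5) = 0.9792
N(d₁) = N(0.32) = 0.6255;  N(d₂) = N(0.06) = 0.5239
C = 290·0.9940·0.6255 − 280·0.9792·0.5239 = 180.3066 − 143.6408 = 36.6658

$36.67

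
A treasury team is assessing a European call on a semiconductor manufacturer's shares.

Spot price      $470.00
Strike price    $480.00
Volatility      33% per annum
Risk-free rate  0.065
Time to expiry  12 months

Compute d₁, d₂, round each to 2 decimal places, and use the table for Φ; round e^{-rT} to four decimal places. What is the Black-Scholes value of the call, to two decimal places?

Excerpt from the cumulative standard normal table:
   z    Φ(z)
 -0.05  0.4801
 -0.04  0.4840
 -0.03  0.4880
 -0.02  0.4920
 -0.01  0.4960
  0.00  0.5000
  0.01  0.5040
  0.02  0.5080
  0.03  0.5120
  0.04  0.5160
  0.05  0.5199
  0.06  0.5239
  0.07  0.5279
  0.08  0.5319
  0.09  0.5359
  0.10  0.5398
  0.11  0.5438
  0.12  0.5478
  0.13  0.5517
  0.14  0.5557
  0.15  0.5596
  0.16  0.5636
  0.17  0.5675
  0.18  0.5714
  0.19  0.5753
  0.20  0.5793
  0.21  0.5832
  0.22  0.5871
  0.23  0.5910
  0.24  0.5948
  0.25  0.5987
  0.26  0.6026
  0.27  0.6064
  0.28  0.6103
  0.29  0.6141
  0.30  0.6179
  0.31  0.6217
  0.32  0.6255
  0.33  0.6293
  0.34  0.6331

σ√T = 0.33 × 1.0000 = 0.3300
d₁ = [ln(470/480) + (0.065 + ½·0.33²)·1] / (σ√T) = (-0.0211 + 0.1195) / 0.3300 = 0.2982 ⇒ 0.30
d₂ = 0.2982 − 0.3300 = -0.0318 ⇒ -0.03
e^(−rT) = e^(−0.065·1) = 0.9371
N(d₁) = N(0.30) = 0.6179;  N(d₂) = N(-0.03) = 0.4880
C = 470·0.6179 − 480·0.9371·0.4880 = 290.4130 − 219.5063 = 70.9067

$70.91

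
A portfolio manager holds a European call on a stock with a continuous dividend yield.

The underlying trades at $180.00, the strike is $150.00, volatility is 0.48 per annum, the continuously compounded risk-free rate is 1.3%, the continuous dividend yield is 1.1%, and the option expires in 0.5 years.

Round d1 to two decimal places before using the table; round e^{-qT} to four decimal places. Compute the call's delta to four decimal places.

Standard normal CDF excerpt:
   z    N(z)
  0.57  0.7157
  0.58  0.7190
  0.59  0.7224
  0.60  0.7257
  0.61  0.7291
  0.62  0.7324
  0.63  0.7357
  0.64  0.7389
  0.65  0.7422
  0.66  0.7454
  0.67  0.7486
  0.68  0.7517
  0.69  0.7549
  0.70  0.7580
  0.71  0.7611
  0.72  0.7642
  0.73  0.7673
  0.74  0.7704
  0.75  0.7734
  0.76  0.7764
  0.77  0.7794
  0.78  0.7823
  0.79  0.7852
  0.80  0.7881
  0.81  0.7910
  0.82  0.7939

T = 0.5;  σ√T = 0.3394
d₁ = [ln(180/150) + (0.013 − 0.011 + ½·0.48²)·0.5] / (σ√T) = (0.1823 + 0.0586) / 0.3394 = 0.7098 → 0.71
N(d₁) = N(0.71) = 0.7611
Δ_call = exp(−qT)·N(d₁) = 0.9945·0.7611 = 0.7569

0.7569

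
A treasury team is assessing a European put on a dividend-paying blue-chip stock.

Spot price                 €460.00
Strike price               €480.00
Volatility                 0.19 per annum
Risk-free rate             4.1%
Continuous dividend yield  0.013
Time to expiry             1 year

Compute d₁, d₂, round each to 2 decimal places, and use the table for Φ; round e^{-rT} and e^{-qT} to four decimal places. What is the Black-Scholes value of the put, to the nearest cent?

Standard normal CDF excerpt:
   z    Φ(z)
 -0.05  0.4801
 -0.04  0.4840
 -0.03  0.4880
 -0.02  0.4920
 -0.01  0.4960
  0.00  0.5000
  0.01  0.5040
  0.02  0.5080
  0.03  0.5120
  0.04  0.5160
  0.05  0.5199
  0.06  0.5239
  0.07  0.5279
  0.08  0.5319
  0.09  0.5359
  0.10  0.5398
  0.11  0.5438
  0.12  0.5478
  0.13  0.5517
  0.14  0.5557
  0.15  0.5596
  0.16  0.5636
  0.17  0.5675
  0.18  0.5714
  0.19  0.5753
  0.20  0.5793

σ√T = 0.19 × 1.0000 = 0.1900
d₁ = [ln(460/480) + (0.041 − 0.013 + 0.19²/2)·1] / 0.1900 = [-0.0426 + 0.0461] / 0.1900 = 0.0184 ≈ 0.02
d₂ = d₁ − σ√T = 0.0184 − 0.1900 = -0.1716 ≈ -0.17
e^(−qT) = e^(−0.013·1) = 0.9871;  e^(−rT) = e^(−0.041·1) = 0.9598
P = 480·0.9598·N(0.17) − 460·0.9871·N(-0.02) = 480·0.9598·0.5675 − 460·0.9871·0.4920 = 261.4495 − 223.4005 = 38.0490

€38.05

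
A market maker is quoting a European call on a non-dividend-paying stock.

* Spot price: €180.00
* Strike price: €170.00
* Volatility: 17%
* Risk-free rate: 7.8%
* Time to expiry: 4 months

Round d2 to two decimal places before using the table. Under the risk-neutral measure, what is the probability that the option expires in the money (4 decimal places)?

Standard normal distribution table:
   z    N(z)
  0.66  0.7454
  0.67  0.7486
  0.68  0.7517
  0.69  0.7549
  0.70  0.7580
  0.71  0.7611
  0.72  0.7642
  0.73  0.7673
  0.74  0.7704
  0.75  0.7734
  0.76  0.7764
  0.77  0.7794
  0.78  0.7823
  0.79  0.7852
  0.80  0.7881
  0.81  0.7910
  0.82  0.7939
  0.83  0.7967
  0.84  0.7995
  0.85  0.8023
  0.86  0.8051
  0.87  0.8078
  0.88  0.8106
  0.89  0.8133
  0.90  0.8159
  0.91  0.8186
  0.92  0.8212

0.7881

σ√T = 0.17·√0.3333 = 0.0981
d₁ = [ln(180/170) + (0.078 + 0.17²/2)·0.3333] / 0.0981 = [0.0572 + 0.0308] / 0.0981 = 0.8963 which rounds to 0.90
d₂ = d₁ − σ√T = 0.8963 − 0.0981 = 0.7982 which rounds to 0.80
Pr(exercise) under Q = N(d₂) = 0.7881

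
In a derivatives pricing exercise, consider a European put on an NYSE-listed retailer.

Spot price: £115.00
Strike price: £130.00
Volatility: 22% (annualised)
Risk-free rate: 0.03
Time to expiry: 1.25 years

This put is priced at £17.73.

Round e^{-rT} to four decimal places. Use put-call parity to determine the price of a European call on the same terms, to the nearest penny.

£7.51

exp(−rT) = exp(−0.03·1.25) = 0.9632
Put-call parity: C − P = S − K·e^(−rT) = 115 − 130·0.9632 = 115 − 125.2160 = -10.2160
C = P + (C − P) = 17.73 + (-10.2160) = 7.5140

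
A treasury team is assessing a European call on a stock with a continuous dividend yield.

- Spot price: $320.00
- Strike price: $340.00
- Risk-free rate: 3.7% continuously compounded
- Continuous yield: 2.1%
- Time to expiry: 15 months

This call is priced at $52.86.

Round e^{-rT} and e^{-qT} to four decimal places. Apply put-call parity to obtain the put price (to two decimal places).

e^(−qT) = e^(−0.021·1.25) = 0.9741;  e^(−rT) = e^(−0.037·1.25) = 0.9548
Put-call parity: C − P = S·e^(−qT) − K·e^(−rT) = 320·0.9741 − 340·0.9548 = 311.7120 − 324.6320 = -12.9200
P = C − (C − P) = 52.86 − (-12.9200) = 65.7800

$65.78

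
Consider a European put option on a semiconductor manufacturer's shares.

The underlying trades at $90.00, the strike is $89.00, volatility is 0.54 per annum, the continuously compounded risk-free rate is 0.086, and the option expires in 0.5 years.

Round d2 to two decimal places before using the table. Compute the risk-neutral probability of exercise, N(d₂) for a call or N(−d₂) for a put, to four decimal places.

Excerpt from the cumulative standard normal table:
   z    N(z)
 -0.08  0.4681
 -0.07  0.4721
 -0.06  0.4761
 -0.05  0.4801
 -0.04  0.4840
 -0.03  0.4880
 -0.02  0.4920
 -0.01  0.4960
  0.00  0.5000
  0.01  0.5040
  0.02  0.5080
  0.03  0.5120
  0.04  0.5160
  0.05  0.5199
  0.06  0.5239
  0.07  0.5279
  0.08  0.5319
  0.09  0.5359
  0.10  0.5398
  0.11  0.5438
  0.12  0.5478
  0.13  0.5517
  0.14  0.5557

σ√T = 0.54 × 0.7071 = 0.3818
d₁ = [ln(90/89) + (0.086 + 0.54²/2)·0.5] / 0.3818 = [0.0112 + 0.1159] / 0.3818 = 0.3328 ≈ 0.33
d₂ = d₁ − σ√T = 0.3328 − 0.3818 = -0.0490 ≈ -0.05
Risk-neutral Pr[S_T < K] = N(−d₂) = N(0.05) = 0.5199

0.5199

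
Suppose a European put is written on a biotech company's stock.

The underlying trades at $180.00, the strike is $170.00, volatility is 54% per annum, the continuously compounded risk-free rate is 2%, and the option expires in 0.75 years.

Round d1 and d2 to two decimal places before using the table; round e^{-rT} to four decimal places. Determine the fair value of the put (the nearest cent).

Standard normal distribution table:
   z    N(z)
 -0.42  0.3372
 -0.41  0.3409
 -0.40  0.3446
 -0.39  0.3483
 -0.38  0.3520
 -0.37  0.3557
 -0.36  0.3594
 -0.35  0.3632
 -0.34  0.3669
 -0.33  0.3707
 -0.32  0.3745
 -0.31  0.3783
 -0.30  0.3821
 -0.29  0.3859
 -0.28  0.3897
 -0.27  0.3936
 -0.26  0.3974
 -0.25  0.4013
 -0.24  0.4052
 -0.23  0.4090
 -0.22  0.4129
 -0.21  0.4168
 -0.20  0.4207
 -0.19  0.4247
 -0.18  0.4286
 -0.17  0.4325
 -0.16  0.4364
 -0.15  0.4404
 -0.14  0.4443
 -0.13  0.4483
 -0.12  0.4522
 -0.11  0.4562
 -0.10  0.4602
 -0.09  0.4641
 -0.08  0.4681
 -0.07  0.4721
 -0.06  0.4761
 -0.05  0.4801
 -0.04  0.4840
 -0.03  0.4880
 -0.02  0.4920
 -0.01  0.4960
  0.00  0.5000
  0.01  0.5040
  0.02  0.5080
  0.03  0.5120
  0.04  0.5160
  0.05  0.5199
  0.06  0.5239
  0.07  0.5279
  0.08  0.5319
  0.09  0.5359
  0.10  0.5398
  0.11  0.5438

σ√T = 0.54·√0.75 = 0.4677
d₁ = [ln(180/170) + (0.02 + 0.54²/2)·0.75] / 0.4677 = [0.0572 + 0.1244] / 0.4677 = 0.3881 which rounds to 0.39
d₂ = d₁ − σ√T = 0.3881 − 0.4677 = -0.0795 which rounds to -0.08
exp(−rT) = exp(−0.02·0.75) = 0.9851
P = 170·0.9851·N(0.08) − 180·N(-0.39) = 170·0.9851·0.5319 − 180·0.3483 = 89.0757 − 62.6940 = 26.3817

$26.38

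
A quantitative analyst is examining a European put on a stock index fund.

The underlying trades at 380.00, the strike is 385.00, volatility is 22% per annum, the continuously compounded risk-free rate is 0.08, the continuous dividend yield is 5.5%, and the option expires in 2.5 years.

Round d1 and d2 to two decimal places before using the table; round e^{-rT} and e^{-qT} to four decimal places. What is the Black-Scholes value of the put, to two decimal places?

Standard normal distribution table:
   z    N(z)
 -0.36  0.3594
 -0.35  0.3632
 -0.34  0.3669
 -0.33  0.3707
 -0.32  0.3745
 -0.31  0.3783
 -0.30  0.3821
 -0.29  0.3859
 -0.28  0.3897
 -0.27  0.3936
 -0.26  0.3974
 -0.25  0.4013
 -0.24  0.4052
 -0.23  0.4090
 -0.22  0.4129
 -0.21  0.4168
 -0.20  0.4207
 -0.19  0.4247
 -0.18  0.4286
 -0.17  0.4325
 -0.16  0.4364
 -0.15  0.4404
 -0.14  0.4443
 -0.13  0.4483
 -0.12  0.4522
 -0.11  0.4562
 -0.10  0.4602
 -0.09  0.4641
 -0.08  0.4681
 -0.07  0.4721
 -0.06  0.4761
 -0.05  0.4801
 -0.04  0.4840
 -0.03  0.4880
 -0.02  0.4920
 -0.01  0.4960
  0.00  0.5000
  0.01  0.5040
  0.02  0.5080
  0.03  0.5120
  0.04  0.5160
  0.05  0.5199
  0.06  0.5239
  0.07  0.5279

σ√T = 0.22·√2.5 = 0.3479
d₁ = [ln(380/385) + (0.08 − 0.055 + 0.22²/2)·2.5] / 0.3479 = [-0.0131 + 0.1230] / 0.3479 = 0.3160 ≈ 0.32
d₂ = d₁ − σ√T = 0.3160 − 0.3479 = -0.0318 ≈ -0.03
exp(−qT) = exp(−0.055·2.5) = 0.8715;  exp(−rT) = exp(−0.08·2.5) = 0.8187
N(−d₂) = N(0.03) = 0.5120;  N(−d₁) = N(-0.32) = 0.3745
P = 385·0.8187·0.5120 − 380·0.8715·0.3745 = 161.3821 − 124.0232 = 37.3590

37.36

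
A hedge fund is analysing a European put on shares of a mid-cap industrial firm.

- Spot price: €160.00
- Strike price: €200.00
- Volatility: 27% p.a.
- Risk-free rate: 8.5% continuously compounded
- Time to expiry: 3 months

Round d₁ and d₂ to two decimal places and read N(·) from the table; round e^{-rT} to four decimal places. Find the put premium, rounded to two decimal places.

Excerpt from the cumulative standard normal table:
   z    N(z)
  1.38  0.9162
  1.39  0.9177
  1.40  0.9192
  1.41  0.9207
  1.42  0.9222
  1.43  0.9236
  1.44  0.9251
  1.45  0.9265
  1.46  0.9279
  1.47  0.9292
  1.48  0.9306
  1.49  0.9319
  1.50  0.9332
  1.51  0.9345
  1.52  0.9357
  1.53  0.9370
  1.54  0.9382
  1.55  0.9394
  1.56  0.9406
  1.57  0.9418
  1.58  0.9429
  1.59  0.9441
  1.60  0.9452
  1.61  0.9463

€36.39

σ√T = 0.27 × 0.5000 = 0.1350
d₁ = [ln(160/200) + (0.085 + ½·0.27²)·0.25] / (σ√T) = (-0.2231 + 0.0304) / 0.1350 = -1.4280 ⇒ -1.43
d₂ = -1.4280 − 0.1350 = -1.5630 ⇒ -1.56
e^(−rT) = e^(−0.085·0.25) = 0.9790
P = 200·0.9790·N(1.56) − 160·N(1.43) = 200·0.9790·0.9406 − 160·0.9236 = 184.1695 − 147.7760 = 36.3935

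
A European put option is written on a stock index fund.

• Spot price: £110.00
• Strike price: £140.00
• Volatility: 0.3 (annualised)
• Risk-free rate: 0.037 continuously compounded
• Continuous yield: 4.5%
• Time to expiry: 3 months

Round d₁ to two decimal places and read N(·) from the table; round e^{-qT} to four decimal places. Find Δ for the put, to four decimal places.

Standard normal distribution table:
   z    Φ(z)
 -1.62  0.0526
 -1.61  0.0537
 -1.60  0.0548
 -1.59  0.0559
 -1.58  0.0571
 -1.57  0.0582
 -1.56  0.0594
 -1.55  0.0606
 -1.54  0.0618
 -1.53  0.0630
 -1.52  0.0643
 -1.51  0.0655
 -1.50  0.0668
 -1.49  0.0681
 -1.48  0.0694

σ√T = 0.3 × 0.5000 = 0.1500
ln(S/K) + (r − q + σ²/2)T = ln(110/140) + (0.037 − 0.045 + 0.3²/2)·0.25 = -0.2412 + 0.0092 = -0.2319
d₁ = -0.2319 / 0.1500 = -1.5461 ≈ -1.55
N(d₁) = N(-1.55) = 0.0606
Δ_put = exp(−qT)·(N(d₁) − 1) = 0.9888·(0.0606 − 1) = -0.9289

-0.9289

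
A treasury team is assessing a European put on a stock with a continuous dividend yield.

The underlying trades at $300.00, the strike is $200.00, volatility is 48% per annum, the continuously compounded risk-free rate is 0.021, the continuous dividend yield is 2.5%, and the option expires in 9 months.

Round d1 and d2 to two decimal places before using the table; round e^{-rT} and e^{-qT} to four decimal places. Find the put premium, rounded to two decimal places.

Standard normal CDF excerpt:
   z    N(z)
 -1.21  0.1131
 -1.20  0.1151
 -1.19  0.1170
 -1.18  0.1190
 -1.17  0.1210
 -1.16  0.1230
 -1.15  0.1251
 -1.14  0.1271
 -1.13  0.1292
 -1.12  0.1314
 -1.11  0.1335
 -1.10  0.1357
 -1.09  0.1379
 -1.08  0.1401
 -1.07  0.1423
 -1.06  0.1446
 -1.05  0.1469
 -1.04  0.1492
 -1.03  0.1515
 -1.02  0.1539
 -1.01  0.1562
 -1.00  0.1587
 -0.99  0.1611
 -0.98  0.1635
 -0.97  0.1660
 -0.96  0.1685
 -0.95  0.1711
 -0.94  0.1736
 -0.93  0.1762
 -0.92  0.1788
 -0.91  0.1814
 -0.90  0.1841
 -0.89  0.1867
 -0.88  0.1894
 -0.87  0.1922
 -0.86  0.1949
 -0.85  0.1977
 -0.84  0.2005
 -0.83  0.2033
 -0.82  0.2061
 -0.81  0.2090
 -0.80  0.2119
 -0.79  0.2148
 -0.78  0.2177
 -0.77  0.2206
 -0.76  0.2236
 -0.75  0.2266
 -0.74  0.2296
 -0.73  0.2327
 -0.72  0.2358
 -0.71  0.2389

$8.99

σ√T = 0.48 × 0.8660 = 0.4157
ln(S/K) + (r − q + σ²/2)T = ln(300/200) + (0.021 − 0.025 + 0.48²/2)·0.75 = 0.4055 + 0.0834 = 0.4889
d₁ = 0.4889 / 0.4157 = 1.1760 ≈ 1.18
d₂ = d₁ − σ√T = 1.1760 − 0.4157 = 0.7603 ≈ 0.76
exp(−qT) = exp(−0.025·0.75) = 0.9814;  exp(−rT) = exp(−0.021·0.75) = 0.9844
P = 200·0.9844·N(-0.76) − 300·0.9814·N(-1.18) = 200·0.9844·0.2236 − 300·0.9814·0.1190 = 44.0224 − 35.0360 = 8.9864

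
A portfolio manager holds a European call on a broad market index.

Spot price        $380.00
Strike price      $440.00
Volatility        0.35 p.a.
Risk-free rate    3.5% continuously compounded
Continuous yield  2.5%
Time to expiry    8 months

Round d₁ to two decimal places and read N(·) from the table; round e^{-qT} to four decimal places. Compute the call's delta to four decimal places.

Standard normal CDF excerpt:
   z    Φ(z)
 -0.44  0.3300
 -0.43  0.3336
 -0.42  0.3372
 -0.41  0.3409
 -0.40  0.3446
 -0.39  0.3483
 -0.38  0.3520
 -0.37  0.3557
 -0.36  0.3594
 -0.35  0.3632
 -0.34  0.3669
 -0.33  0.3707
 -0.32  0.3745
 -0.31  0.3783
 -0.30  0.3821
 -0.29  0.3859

0.3572

σ√T = 0.35·√0.6667 = 0.2858
d₁ = [ln(380/440) + (0.035 − 0.025 + 0.35²/2)·0.6667] / 0.2858 = [-0.1466 + 0.0475] / 0.2858 = -0.3468 → -0.35
N(d₁) = N(-0.35) = 0.3632
Δ_call = exp(−qT)·N(d₁) = 0.9835·0.3632 = 0.3572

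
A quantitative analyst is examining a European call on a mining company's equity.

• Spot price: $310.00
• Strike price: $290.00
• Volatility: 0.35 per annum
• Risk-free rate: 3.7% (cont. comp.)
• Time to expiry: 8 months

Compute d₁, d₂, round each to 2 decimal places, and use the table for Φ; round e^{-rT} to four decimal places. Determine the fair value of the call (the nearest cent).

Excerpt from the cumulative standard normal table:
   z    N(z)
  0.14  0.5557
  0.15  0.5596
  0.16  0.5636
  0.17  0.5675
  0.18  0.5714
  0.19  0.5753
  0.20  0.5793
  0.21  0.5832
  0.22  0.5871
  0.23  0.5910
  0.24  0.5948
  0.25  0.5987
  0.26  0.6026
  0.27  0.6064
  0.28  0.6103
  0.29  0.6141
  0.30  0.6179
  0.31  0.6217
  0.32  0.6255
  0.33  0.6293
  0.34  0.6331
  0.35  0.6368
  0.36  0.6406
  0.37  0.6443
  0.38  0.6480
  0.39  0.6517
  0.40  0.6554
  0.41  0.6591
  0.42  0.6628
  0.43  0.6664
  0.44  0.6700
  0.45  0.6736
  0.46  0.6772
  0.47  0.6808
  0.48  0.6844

$48.27

σ√T = 0.35·√0.6667 = 0.2858
d₁ = [ln(310/290) + (0.037 + 0.35²/2)·0.6667] / 0.2858 = [0.0667 + 0.0655] / 0.2858 = 0.4626 ≈ 0.46
d₂ = d₁ − σ√T = 0.4626 − 0.2858 = 0.1768 ≈ 0.18
exp(−rT) = exp(−0.037·0.6667) = 0.9756
N(d₁) = N(0.46) = 0.6772;  N(d₂) = N(0.18) = 0.5714
C = 310·0.6772 − 290·0.9756·0.5714 = 209.9320 − 161.6628 = 48.2692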